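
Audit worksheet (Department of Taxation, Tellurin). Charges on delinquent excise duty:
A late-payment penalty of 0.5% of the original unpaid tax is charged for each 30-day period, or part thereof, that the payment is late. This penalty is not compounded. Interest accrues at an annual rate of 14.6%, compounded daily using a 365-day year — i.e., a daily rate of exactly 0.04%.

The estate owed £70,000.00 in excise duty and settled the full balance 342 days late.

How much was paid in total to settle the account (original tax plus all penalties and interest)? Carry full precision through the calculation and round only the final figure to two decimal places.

£84,459.72

Penalty periods: ⌈342/30⌉ = 12; penalty = 12 × 0.5% × £70,000.00 = £4,200.00
Interest: £70,000.00 × ((1 + 0.0004)^342 − 1) = £70,000.00 × 0.14656744… = £10,259.7211…
Total = £70,000.00 + £4,200.0000 + £10,259.7211… = £84,459.72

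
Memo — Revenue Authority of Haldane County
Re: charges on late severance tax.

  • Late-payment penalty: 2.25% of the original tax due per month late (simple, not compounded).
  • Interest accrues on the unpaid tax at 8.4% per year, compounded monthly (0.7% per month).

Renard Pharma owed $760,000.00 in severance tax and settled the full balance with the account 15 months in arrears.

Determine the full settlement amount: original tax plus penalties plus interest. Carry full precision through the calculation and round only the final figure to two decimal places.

Late-payment penalty = 2.25% × $760,000.00 × 15 mo = $256,500.00
Interest: $760,000.00 × ((1 + 0.007)^15 − 1) = $760,000.00 × 0.1103044… = $83,831.3390…
Total = $760,000.00 + $256,500.0000 + $83,831.3390… = $1,100,331.34

$1,100,331.34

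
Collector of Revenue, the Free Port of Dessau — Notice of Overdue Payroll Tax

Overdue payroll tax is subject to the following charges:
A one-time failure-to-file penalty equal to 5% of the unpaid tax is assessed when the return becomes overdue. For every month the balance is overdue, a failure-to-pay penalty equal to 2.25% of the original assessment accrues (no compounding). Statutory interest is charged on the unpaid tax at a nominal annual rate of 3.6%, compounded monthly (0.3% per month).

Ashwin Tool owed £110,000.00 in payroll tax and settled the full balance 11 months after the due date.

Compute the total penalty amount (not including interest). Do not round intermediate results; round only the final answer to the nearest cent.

Failure-to-file penalty: 5% × £110,000.00 = £5,500.00
Failure-to-pay penalty = 2.25% × £110,000.00 × 11 mo = £27,225.00
Total penalty = £5,500.00 + £27,225.00 = £32,725.00

£32,725.00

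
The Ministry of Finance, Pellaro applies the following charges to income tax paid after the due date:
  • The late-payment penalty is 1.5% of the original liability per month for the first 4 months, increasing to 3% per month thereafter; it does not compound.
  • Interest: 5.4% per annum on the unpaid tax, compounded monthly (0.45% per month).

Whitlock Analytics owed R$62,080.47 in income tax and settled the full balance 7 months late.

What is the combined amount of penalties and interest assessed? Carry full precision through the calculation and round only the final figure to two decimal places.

Penalty, months 1–4: 4 × 1.5% × R$62,080.47 = R$3,724.83…
Penalty, months 5–7: 3 × 3% × R$62,080.47 = R$5,587.24…
Interest: R$62,080.47 × ((1 + 0.0045)^7 − 1) = R$62,080.47 × 0.0319285… = R$1,982.1334…
Penalties + interest = R$9,312.0705 + R$1,982.1334… = R$11,294.20

R$11,294.20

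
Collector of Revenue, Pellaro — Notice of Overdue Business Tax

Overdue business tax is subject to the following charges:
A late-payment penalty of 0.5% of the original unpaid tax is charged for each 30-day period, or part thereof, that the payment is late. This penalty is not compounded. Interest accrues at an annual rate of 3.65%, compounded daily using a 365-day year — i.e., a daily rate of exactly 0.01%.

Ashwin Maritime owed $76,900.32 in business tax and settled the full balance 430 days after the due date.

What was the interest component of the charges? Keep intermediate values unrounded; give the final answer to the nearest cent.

$3,378.67

Interest: $76,900.32 × ((1 + 0.0001)^430 − 1) = $76,900.32 × 0.04393565… = $3,378.6656…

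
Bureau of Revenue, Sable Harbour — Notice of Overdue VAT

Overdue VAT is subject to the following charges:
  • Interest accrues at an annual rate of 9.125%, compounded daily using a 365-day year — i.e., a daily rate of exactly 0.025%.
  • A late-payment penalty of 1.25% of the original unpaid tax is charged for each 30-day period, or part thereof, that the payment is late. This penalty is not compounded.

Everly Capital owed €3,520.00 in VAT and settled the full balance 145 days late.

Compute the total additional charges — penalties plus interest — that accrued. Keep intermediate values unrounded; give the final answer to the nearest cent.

Penalty periods: ⌈145/30⌉ = 5; penalty = 5 × 1.25% × €3,520.00 = €220.00
Interest: €3,520.00 × ((1 + 0.00025)^145 − 1) = €3,520.00 × 0.03691035… = €129.9244…
Penalties + interest = €220.0000 + €129.9244… = €349.92

€349.92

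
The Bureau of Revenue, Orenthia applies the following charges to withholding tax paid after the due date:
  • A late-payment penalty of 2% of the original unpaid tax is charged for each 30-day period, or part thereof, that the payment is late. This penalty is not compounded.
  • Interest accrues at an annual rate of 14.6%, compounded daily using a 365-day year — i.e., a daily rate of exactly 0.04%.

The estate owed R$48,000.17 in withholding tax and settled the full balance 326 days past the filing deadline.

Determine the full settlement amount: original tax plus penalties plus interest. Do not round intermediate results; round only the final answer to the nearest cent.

Penalty periods: ⌈326/30⌉ = 11; penalty = 11 × 2% × R$48,000.17 = R$10,560.04…
Interest: R$48,000.17 × ((1 + 0.0004)^326 − 1) = R$48,000.17 × 0.13925430… = R$6,684.2301…
Total = R$48,000.17 + R$10,560.0374 + R$6,684.2301… = R$65,244.44

R$65,244.44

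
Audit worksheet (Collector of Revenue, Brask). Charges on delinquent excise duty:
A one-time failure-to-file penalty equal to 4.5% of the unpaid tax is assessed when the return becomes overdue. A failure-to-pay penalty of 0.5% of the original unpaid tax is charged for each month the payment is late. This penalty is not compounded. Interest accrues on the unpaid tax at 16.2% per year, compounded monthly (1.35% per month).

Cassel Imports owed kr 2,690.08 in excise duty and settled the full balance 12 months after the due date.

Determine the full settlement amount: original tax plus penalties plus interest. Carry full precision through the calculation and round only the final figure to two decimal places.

kr 3,442.19

Failure-to-file penalty: 4.5% × kr 2,690.08 = kr 121.05…
Failure-to-pay penalty: 12 × 0.5% × kr 2,690.08 = kr 161.40…
Interest: kr 2,690.08 × ((1 + 0.0135)^12 − 1) = kr 2,690.08 × 0.1745866… = kr 469.6519…
Total = kr 2,690.08 + kr 282.4584 + kr 469.6519… = kr 3,442.19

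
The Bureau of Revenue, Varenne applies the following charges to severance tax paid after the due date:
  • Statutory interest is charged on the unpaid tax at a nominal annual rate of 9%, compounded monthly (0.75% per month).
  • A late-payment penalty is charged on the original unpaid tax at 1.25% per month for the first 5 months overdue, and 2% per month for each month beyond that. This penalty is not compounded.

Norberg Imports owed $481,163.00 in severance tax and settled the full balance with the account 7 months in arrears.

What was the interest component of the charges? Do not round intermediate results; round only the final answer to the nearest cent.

Interest: $481,163.00 × ((1 + 0.0075)^7 − 1) = $481,163.00 × 0.0536961… = $25,836.5895…

$25,836.59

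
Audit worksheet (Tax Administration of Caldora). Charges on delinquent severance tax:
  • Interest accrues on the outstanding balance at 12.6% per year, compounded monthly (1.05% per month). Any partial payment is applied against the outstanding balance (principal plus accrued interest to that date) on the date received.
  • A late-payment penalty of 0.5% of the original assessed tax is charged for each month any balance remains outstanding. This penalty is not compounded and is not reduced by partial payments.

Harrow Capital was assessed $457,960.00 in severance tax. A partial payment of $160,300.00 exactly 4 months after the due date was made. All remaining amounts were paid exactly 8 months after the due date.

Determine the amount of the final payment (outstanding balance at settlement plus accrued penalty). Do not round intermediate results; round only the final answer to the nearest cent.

$349,051.46

Balance at month 4: $457,960.0000 × (1 + 0.0105)^4 = $477,499.3867…
After $160,300.00 payment: $477,499.3867… − $160,300.00 = $317,199.3867…
Balance at month 8: $317,199.3867… × (1 + 0.0105)^4 = $330,733.0610…
Penalty: 8 × 0.5% × $457,960.00 = $18,318.40
Final settlement = outstanding balance + penalty = $330,733.0610… + $18,318.40 = $349,051.46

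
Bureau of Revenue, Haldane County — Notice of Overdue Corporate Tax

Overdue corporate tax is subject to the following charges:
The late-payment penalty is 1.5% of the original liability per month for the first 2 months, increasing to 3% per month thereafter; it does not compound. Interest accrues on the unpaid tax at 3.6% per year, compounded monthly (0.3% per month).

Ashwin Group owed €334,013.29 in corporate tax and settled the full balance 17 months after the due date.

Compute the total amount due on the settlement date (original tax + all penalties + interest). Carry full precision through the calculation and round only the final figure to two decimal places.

Penalty, months 1–2: 2 × 1.5% × €334,013.29 = €10,020.40…
Penalty, months 3–17: 15 × 3% × €334,013.29 = €150,305.98…
Interest: €334,013.29 × ((1 + 0.003)^17 − 1) = €334,013.29 × 0.0522426… = €17,449.7074…
Total = €334,013.29 + €160,326.3792 + €17,449.7074… = €511,789.38

€511,789.38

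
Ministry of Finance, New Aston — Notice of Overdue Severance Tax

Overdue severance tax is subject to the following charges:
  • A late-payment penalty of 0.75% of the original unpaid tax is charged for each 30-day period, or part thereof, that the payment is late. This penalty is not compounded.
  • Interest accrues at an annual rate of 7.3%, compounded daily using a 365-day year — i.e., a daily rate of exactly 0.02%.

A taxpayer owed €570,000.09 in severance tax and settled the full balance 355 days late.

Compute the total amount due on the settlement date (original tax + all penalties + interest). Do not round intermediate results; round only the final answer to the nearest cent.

€663,237.06

Penalty periods: ⌈355/30⌉ = 12; penalty = 12 × 0.75% × €570,000.09 = €51,300.01…
Interest: €570,000.09 × ((1 + 0.0002)^355 − 1) = €570,000.09 × 0.07357360… = €41,936.9612…
Total = €570,000.09 + €51,300.0081 + €41,936.9612… = €663,237.06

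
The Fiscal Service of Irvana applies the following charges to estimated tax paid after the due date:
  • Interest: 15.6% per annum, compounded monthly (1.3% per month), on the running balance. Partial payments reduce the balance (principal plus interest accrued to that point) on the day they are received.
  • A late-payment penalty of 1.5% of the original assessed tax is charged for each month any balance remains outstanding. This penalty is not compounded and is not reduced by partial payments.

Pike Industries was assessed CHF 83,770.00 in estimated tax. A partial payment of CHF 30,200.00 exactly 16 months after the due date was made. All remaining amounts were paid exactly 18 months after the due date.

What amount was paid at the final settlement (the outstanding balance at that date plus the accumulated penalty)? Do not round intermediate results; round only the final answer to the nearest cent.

CHF 97,323.59

Balance at month 16: CHF 83,770.0000 × (1 + 0.013)^16 = CHF 103,000.5731…
After CHF 30,200.00 payment: CHF 103,000.5731… − CHF 30,200.00 = CHF 72,800.5731…
Balance at month 18: CHF 72,800.5731… × (1 + 0.013)^2 = CHF 74,705.6913…
Penalty: 18 × 1.5% × CHF 83,770.00 = CHF 22,617.90
Final settlement = outstanding balance + penalty = CHF 74,705.6913… + CHF 22,617.90 = CHF 97,323.59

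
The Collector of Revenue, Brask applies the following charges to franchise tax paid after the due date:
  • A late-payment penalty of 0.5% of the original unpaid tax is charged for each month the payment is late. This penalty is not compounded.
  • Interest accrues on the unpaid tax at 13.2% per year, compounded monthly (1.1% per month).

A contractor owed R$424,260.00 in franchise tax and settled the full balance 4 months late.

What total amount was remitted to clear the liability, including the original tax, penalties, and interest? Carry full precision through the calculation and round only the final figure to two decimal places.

R$451,722.92

Late-payment penalty: 4 × 0.5% × R$424,260.00 = R$8,485.20
Interest: R$424,260.00 × ((1 + 0.011)^4 − 1) = R$424,260.00 × 0.0447313… = R$18,977.7177…
Total = R$424,260.00 + R$8,485.2000 + R$18,977.7177… = R$451,722.92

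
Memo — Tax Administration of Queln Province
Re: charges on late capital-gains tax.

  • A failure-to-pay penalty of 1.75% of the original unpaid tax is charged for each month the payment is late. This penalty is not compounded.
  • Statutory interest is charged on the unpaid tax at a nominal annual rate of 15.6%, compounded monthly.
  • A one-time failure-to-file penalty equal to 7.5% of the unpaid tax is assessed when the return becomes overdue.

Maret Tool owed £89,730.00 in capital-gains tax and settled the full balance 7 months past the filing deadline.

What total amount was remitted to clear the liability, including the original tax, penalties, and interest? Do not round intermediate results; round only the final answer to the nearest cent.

£115,942.55

Failure-to-file penalty: 7.5% × £89,730.00 = £6,729.75
Failure-to-pay penalty = 1.75% × £89,730.00 × 7 mo = £10,991.93…
Interest (15.6%/yr ÷ 12 = 1.3%/month): £89,730.00 × ((1 + 0.013)^7 − 1) = £8,490.8720…
Total = £89,730.00 + £17,721.6750 + £8,490.8720… = £115,942.55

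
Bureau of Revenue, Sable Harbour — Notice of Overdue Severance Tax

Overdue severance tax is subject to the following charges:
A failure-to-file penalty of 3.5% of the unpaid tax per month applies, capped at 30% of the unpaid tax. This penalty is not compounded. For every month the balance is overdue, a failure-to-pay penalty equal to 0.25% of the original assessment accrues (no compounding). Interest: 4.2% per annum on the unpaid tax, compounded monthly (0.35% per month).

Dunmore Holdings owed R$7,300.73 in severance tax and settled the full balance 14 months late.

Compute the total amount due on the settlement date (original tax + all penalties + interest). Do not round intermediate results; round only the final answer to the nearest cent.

R$10,112.46

Failure-to-file: 14 × 3.5% × R$7,300.73 = R$3,577.36…, capped at 30% × R$7,300.73 = R$2,190.22…
Failure-to-pay penalty: 14 × 0.25% × R$7,300.73 = R$255.53…
Interest: R$7,300.73 × ((1 + 0.0035)^14 − 1) = R$7,300.73 × 0.0501305… = R$365.9893…
Total = R$7,300.73 + R$2,445.7446… + R$365.9893… = R$10,112.46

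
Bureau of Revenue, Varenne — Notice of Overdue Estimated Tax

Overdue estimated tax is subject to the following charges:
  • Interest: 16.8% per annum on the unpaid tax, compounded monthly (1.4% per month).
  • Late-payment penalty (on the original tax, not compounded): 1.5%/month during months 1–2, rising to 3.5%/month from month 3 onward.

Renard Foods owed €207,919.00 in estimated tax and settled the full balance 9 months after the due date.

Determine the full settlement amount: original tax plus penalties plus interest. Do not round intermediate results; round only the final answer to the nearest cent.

€292,810.54

Penalty, months 1–2: 2 × 1.5% × €207,919.00 = €6,237.57
Penalty, months 3–9: 7 × 3.5% × €207,919.00 = €50,940.16…
Interest: €207,919.00 × ((1 + 0.014)^9 − 1) = €207,919.00 × 0.1332914… = €27,713.8156…
Total = €207,919.00 + €57,177.7250 + €27,713.8156… = €292,810.54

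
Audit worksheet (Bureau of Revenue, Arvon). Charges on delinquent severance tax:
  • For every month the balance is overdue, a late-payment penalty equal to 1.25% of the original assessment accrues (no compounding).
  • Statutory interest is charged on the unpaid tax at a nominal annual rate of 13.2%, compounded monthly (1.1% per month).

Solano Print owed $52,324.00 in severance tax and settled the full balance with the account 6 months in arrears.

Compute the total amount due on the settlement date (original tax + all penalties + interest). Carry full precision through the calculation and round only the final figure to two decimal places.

Late-payment penalty: 6 × 1.25% × $52,324.00 = $3,924.30
Interest: $52,324.00 × ((1 + 0.011)^6 − 1) = $52,324.00 × 0.0678418… = $3,549.7565…
Total = $52,324.00 + $3,924.3000 + $3,549.7565… = $59,798.06

$59,798.06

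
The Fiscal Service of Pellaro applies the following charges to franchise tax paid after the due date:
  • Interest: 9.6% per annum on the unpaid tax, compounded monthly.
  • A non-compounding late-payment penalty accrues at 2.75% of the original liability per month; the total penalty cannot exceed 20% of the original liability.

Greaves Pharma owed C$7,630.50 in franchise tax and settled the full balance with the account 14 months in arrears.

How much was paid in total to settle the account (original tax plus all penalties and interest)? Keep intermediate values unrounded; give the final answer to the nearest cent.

Penalty (uncapped): 14 × 2.75% × C$7,630.50 = C$2,937.74…; cap = 20% × C$7,630.50 = C$1,526.10 → penalty = C$1,526.10
Interest (9.6%/yr ÷ 12 = 0.8%/month): C$7,630.50 × ((1 + 0.008)^14 − 1) = C$900.5099…
Total = C$7,630.50 + C$1,526.1000 + C$900.5099… = C$10,057.11

C$10,057.11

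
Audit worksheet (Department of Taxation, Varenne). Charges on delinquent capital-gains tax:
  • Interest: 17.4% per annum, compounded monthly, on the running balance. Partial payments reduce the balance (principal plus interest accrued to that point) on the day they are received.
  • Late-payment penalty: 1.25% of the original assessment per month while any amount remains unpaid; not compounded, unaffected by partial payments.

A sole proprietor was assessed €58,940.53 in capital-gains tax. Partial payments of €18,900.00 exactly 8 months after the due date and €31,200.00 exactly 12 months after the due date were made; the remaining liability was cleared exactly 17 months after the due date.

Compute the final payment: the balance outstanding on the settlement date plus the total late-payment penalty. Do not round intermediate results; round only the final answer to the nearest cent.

€32,765.20

Monthly rate = 17.4% ÷ 12 = 1.45%
Balance at month 8: €58,940.5300 × (1 + 0.0145)^8 = €66,134.8614…
After €18,900.00 payment: €66,134.8614… − €18,900.00 = €47,234.8614…
Balance at month 12: €47,234.8614… × (1 + 0.0145)^4 = €50,034.6482…
After €31,200.00 payment: €50,034.6482… − €31,200.00 = €18,834.6482…
Balance at month 17: €18,834.6482… × (1 + 0.0145)^5 = €20,240.3384…
Penalty: 17 × 1.25% × €58,940.53 = €12,524.86…
Final settlement = outstanding balance + penalty = €20,240.3384… + €12,524.86… = €32,765.20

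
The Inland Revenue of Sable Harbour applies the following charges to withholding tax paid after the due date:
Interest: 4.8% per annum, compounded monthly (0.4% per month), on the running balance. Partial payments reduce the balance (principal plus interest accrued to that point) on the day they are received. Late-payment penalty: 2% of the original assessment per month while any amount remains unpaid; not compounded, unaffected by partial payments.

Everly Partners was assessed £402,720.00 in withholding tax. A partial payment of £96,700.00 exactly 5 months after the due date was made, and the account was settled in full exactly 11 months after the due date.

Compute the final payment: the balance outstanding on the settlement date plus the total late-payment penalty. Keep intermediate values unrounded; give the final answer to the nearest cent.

Balance at month 5: £402,720.0000 × (1 + 0.004)^5 = £410,839.0935…
After £96,700.00 payment: £410,839.0935… − £96,700.00 = £314,139.0935…
Balance at month 11: £314,139.0935… × (1 + 0.004)^6 = £321,754.2284…
Penalty: 11 × 2% × £402,720.00 = £88,598.40
Final settlement = outstanding balance + penalty = £321,754.2284… + £88,598.40 = £410,352.63

£410,352.63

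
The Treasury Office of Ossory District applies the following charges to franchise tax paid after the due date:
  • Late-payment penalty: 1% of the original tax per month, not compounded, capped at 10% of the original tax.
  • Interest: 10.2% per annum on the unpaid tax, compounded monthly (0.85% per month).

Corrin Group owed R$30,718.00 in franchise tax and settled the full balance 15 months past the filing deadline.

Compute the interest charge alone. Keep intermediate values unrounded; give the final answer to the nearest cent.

R$4,158.39

Interest: R$30,718.00 × ((1 + 0.0085)^15 − 1) = R$30,718.00 × 0.1353729… = R$4,158.3859…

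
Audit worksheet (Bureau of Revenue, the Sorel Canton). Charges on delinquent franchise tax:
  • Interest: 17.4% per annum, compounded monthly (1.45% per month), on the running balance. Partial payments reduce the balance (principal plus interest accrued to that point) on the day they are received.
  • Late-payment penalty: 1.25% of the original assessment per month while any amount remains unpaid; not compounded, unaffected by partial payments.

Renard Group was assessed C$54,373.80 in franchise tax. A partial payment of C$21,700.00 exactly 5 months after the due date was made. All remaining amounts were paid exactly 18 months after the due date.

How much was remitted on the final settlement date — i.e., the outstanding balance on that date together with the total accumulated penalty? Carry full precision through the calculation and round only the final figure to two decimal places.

Balance at month 5: C$54,373.8000 × (1 + 0.0145)^5 = C$58,431.8911…
After C$21,700.00 payment: C$58,431.8911… − C$21,700.00 = C$36,731.8911…
Balance at month 18: C$36,731.8911… × (1 + 0.0145)^13 = C$44,291.4559…
Penalty: 18 × 1.25% × C$54,373.80 = C$12,234.11…
Final settlement = outstanding balance + penalty = C$44,291.4559… + C$12,234.11… = C$56,525.56

C$56,525.56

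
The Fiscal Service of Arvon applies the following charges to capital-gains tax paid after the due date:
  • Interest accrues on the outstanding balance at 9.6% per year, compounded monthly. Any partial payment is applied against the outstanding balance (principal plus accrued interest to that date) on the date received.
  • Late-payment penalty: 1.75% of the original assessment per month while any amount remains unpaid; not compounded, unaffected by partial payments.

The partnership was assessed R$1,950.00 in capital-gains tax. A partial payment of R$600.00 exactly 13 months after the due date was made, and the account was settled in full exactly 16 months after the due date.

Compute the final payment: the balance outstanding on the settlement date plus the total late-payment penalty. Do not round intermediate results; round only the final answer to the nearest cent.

Monthly rate = 9.6% ÷ 12 = 0.8%
Balance at month 13: R$1,950.0000 × (1 + 0.008)^13 = R$2,162.8257…
After R$600.00 payment: R$2,162.8257… − R$600.00 = R$1,562.8257…
Balance at month 16: R$1,562.8257… × (1 + 0.008)^3 = R$1,600.6344…
Penalty: 16 × 1.75% × R$1,950.00 = R$546.00
Final settlement = outstanding balance + penalty = R$1,600.6344… + R$546.00 = R$2,146.63

R$2,146.63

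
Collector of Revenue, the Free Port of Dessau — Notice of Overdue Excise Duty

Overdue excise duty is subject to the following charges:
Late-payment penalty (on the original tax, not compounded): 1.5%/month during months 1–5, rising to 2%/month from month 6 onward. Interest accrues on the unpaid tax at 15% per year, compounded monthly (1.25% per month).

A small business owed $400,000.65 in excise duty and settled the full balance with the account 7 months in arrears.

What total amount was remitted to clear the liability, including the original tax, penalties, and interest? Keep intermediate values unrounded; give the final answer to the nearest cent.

Penalty, months 1–5: 5 × 1.5% × $400,000.65 = $30,000.05…
Penalty, months 6–7: 2 × 2% × $400,000.65 = $16,000.03…
Interest: $400,000.65 × ((1 + 0.0125)^7 − 1) = $400,000.65 × 0.0908505… = $36,340.2472…
Total = $400,000.65 + $46,000.0748… + $36,340.2472… = $482,340.97

$482,340.97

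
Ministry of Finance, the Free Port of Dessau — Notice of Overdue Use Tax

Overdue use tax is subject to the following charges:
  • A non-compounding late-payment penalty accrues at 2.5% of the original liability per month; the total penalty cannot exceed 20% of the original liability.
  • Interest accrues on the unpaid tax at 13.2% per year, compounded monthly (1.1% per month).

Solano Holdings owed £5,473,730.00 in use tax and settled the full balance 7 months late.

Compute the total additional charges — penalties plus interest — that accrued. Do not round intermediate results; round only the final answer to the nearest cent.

£1,393,546.53

Penalty: 7 × 2.5% × £5,473,730.00 = £957,902.75 (below the 20% cap of £1,094,746.00)
Interest: £5,473,730.00 × ((1 + 0.011)^7 − 1) = £5,473,730.00 × 0.0795881… = £435,643.7752…
Penalties + interest = £957,902.7500 + £435,643.7752… = £1,393,546.53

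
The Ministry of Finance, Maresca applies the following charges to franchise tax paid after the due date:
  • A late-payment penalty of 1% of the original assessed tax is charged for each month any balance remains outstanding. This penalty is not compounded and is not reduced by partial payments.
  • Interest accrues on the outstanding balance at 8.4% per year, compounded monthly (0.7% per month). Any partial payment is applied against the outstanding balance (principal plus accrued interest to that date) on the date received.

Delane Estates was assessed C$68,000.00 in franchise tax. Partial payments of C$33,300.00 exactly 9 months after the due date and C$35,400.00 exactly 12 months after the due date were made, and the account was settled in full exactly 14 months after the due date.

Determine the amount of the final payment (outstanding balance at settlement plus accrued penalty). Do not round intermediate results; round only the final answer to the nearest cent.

Balance at month 9: C$68,000.0000 × (1 + 0.007)^9 = C$72,405.9319…
After C$33,300.00 payment: C$72,405.9319… − C$33,300.00 = C$39,105.9319…
Balance at month 12: C$39,105.9319… × (1 + 0.007)^3 = C$39,932.9185…
After C$35,400.00 payment: C$39,932.9185… − C$35,400.00 = C$4,532.9185…
Balance at month 14: C$4,532.9185… × (1 + 0.007)^2 = C$4,596.6015…
Penalty: 14 × 1% × C$68,000.00 = C$9,520.00
Final settlement = outstanding balance + penalty = C$4,596.6015… + C$9,520.00 = C$14,116.60

C$14,116.60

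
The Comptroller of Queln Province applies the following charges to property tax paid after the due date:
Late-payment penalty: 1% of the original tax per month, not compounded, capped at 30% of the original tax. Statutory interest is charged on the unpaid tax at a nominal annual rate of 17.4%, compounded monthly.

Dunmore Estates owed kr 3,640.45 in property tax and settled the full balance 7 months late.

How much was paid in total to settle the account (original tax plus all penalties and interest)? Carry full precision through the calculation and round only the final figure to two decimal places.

Penalty: 7 × 1% × kr 3,640.45 = kr 254.83… (below the 30% cap of kr 1,092.14…)
Interest (17.4%/yr ÷ 12 = 1.45%/month): kr 3,640.45 × ((1 + 0.0145)^7 − 1) = kr 385.9733…
Total = kr 3,640.45 + kr 254.8315 + kr 385.9733… = kr 4,281.25

kr 4,281.25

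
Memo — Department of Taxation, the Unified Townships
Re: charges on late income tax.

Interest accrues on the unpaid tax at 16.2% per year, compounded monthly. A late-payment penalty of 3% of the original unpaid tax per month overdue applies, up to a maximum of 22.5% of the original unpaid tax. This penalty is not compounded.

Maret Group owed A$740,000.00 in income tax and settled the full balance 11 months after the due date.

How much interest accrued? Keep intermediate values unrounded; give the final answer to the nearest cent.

A$117,616.25

Interest (16.2%/yr ÷ 12 = 1.35%/month): A$740,000.00 × ((1 + 0.0135)^11 − 1) = A$117,616.2533…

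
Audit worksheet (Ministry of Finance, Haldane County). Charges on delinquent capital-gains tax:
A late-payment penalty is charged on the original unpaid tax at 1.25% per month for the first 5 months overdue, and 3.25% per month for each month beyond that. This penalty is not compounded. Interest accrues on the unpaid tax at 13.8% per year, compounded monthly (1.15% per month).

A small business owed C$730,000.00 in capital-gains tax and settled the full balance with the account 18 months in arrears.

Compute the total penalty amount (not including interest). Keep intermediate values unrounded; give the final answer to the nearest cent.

C$354,050.00

Penalty, months 1–5: 5 × 1.25% × C$730,000.00 = C$45,625.00
Penalty, months 6–18: 13 × 3.25% × C$730,000.00 = C$308,425.00
Total penalty = C$45,625.00 + C$308,425.00 = C$354,050.00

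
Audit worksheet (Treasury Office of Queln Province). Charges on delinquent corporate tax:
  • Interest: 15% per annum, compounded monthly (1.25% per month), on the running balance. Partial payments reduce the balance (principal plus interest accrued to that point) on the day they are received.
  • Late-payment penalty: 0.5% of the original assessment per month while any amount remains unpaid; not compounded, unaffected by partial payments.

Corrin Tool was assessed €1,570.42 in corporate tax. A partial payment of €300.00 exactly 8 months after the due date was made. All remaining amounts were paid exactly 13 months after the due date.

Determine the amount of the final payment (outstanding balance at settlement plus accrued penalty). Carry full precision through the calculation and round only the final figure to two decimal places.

Balance at month 8: €1,570.4200 × (1 + 0.0125)^8 = €1,734.5071…
After €300.00 payment: €1,734.5071… − €300.00 = €1,434.5071…
Balance at month 13: €1,434.5071… × (1 + 0.0125)^5 = €1,526.4334…
Penalty: 13 × 0.5% × €1,570.42 = €102.08…
Final settlement = outstanding balance + penalty = €1,526.4334… + €102.08… = €1,628.51

€1,628.51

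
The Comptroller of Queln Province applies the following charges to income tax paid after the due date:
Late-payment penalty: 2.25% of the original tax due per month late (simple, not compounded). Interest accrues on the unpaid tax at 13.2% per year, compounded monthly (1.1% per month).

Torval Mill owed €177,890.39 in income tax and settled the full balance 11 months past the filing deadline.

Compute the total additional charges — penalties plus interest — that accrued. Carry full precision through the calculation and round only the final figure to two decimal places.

€66,776.41

Late-payment penalty = 2.25% × €177,890.39 × 11 mo = €44,027.87…
Interest: €177,890.39 × ((1 + 0.011)^11 − 1) = €177,890.39 × 0.1278795… = €22,748.5380…
Penalties + interest = €44,027.8715… + €22,748.5380… = €66,776.41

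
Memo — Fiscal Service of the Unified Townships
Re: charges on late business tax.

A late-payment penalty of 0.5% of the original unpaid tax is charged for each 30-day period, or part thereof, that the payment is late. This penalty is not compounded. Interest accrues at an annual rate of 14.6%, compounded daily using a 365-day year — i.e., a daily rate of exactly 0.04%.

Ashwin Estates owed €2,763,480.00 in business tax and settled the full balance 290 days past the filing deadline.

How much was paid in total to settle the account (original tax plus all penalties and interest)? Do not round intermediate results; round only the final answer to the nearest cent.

Penalty periods: ⌈290/30⌉ = 10; penalty = 10 × 0.5% × €2,763,480.00 = €138,174.00
Interest: €2,763,480.00 × ((1 + 0.0004)^290 − 1) = €2,763,480.00 × 0.12296983… = €339,824.6544…
Total = €2,763,480.00 + €138,174.0000 + €339,824.6544… = €3,241,478.65

€3,241,478.65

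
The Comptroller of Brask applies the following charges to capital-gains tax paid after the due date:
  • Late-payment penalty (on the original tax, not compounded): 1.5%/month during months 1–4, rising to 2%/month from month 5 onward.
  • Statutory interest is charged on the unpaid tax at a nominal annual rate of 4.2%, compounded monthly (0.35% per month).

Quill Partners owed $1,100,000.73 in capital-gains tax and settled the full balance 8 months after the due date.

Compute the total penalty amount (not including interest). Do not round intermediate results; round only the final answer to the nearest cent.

Penalty, months 1–4: 4 × 1.5% × $1,100,000.73 = $66,000.04…
Penalty, months 5–8: 4 × 2% × $1,100,000.73 = $88,000.06…
Total penalty = $66,000.04… + $88,000.06… = $154,000.10

$154,000.10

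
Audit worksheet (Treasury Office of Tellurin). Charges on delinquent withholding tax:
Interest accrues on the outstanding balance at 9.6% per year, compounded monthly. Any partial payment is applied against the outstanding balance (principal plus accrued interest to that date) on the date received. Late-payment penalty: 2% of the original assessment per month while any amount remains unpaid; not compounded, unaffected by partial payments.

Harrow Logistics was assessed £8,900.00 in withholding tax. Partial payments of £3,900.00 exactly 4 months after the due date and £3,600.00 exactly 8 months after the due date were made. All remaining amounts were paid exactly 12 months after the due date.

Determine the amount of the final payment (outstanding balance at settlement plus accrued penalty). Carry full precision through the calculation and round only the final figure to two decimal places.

£4,055.72

Monthly rate = 9.6% ÷ 12 = 0.8%
Balance at month 4: £8,900.0000 × (1 + 0.008)^4 = £9,188.2359…
After £3,900.00 payment: £9,188.2359… − £3,900.00 = £5,288.2359…
Balance at month 8: £5,288.2359… × (1 + 0.008)^4 = £5,459.5009…
After £3,600.00 payment: £5,459.5009… − £3,600.00 = £1,859.5009…
Balance at month 12: £1,859.5009… × (1 + 0.008)^4 = £1,919.7228…
Penalty: 12 × 2% × £8,900.00 = £2,136.00
Final settlement = outstanding balance + penalty = £1,919.7228… + £2,136.00 = £4,055.72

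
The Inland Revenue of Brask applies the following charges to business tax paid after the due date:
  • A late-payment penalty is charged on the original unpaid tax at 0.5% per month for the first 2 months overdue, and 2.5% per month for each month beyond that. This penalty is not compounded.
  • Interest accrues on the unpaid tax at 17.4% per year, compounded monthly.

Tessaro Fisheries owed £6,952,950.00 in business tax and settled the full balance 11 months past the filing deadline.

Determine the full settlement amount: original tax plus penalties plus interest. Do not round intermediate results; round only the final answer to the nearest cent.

£9,779,891.96

Penalty, months 1–2: 2 × 0.5% × £6,952,950.00 = £69,529.50
Penalty, months 3–11: 9 × 2.5% × £6,952,950.00 = £1,564,413.75
Interest (17.4%/yr ÷ 12 = 1.45%/month): £6,952,950.00 × ((1 + 0.0145)^11 − 1) = £1,192,998.7117…
Total = £6,952,950.00 + £1,633,943.2500 + £1,192,998.7117… = £9,779,891.96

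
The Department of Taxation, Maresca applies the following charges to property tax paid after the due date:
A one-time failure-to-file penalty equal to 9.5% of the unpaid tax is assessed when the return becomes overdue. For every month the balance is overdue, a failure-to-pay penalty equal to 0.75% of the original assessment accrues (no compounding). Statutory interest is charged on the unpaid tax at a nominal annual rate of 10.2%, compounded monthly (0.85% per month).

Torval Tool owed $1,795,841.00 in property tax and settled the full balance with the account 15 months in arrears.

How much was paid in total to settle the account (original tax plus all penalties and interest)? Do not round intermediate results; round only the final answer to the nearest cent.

$2,411,586.28

Failure-to-file penalty: 9.5% × $1,795,841.00 = $170,604.90…
Failure-to-pay penalty = 0.75% × $1,795,841.00 × 15 mo = $202,032.11…
Interest: $1,795,841.00 × ((1 + 0.0085)^15 − 1) = $1,795,841.00 × 0.1353729… = $243,108.2713…
Total = $1,795,841.00 + $372,637.0075 + $243,108.2713… = $2,411,586.28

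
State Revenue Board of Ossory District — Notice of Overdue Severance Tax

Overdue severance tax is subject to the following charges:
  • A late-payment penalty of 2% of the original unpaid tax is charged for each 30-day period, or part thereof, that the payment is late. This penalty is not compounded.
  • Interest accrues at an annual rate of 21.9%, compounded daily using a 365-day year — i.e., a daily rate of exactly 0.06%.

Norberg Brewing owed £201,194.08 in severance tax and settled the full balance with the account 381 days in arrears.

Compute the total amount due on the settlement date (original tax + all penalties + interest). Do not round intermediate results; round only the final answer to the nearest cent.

Penalty periods: ⌈381/30⌉ = 13; penalty = 13 × 2% × £201,194.08 = £52,310.46…
Interest: £201,194.08 × ((1 + 0.0006)^381 − 1) = £201,194.08 × 0.25675305… = £51,657.1929…
Total = £201,194.08 + £52,310.4608 + £51,657.1929… = £305,161.73

£305,161.73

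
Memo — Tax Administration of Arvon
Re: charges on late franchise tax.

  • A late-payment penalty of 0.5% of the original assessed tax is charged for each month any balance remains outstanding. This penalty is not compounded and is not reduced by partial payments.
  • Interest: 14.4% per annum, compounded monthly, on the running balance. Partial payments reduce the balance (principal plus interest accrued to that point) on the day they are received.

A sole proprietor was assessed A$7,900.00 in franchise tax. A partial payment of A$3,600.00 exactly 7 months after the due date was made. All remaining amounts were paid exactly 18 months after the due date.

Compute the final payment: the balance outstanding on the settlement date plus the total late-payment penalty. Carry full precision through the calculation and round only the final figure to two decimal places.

A$6,398.35

Monthly rate = 14.4% ÷ 12 = 1.2%
Balance at month 7: A$7,900.0000 × (1 + 0.012)^7 = A$8,587.9732…
After A$3,600.00 payment: A$8,587.9732… − A$3,600.00 = A$4,987.9732…
Balance at month 18: A$4,987.9732… × (1 + 0.012)^11 = A$5,687.3473…
Penalty: 18 × 0.5% × A$7,900.00 = A$711.00
Final settlement = outstanding balance + penalty = A$5,687.3473… + A$711.00 = A$6,398.35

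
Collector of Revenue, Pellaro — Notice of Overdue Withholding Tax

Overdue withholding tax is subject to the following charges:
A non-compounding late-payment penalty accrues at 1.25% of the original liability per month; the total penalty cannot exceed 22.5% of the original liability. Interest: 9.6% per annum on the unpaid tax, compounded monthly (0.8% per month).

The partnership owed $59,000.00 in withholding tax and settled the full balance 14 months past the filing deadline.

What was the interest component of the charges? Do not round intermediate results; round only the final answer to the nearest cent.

$6,962.86

Interest: $59,000.00 × ((1 + 0.008)^14 − 1) = $59,000.00 × 0.1180145… = $6,962.8575…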